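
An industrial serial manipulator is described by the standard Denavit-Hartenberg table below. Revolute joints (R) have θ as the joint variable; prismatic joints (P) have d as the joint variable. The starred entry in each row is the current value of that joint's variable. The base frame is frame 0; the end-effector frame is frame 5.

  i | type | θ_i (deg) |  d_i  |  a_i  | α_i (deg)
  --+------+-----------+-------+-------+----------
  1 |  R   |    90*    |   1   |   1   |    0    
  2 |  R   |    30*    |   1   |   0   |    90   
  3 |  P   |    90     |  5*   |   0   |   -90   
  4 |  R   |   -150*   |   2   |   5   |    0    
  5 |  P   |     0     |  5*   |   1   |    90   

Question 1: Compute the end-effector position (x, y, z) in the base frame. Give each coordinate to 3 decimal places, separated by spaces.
10.428 -1.062 -3.196

after link 1: o_1 = (0.0000, 1.0000, 1.0000)
after link 2: o_2 = (0.0000, 1.0000, 2.0000)
after link 3: o_3 = (4.3301, 3.5000, 2.0000)
after link 4: o_4 = (7.4952, 3.0179, -2.3301)
after link 5: o_5 = (10.4282, -1.0622, -3.1962)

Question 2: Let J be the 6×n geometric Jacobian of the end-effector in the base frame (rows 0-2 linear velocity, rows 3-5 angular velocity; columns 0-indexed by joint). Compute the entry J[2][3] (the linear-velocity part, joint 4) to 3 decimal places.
3.000

axis z_3 = (0.5000,-0.8660,0.0000); lever o_n−o_3 = (6.0981,-4.5622,-5.1962)
cross product → J_v[:, 3] = (4.5000,2.5981,3.0000)
J_ω[:, 3] = z_3
entry J[2][3] = 3.0000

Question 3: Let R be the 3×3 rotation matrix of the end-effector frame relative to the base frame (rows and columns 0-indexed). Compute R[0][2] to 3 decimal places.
End-effector z-axis (col 2 of R) = (-0.7500,-0.4330,-0.5000)
R[0][2] = -0.7500

-0.750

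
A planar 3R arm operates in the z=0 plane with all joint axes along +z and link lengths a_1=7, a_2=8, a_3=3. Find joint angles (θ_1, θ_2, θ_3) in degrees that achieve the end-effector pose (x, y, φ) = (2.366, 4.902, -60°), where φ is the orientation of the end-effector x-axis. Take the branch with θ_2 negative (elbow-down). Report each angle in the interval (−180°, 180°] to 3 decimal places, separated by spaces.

150.000 -119.999 -90.000

wrist centre = target − a_3·(cos φ, sin φ) = (0.8660, 7.5001)
cos θ_2 = (57.0011−7²−8²)/(2·7·8) = -0.5000; θ_2 = -119.9994° (elbow-down)
β = atan2(7.5001,0.8660) = 83.4135°; ψ = atan2(-6.9282,3.0001) = -66.5864°
θ_1 = β − ψ = 149.9998°
θ_3 = φ − θ_1 − θ_2 = -90.0005° (wrapped to (-180°,180°])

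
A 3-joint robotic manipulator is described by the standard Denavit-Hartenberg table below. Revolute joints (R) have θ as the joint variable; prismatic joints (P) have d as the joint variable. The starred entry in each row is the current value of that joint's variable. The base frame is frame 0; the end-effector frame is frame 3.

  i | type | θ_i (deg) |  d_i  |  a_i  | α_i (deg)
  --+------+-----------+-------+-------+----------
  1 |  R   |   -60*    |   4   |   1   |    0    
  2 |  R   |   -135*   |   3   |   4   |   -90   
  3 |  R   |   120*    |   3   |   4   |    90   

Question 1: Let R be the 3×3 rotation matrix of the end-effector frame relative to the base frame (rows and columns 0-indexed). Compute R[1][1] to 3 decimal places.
End-effector y-axis (col 1 of R) = (-0.2588,-0.9659,0.0000)
R[1][1] = -0.9659

-0.966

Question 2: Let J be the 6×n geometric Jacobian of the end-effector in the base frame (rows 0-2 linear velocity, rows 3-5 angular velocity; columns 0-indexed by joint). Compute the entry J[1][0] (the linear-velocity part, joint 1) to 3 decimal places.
axis z_0 = ẑ; lever o_n−o_0 = (-2.2083,-3.2462,3.5359)
cross product → J_v[:, 0] = (3.2462,-2.2083,0.0000)
J_ω[:, 0] = z_0
entry J[1][0] = -2.2083

-2.208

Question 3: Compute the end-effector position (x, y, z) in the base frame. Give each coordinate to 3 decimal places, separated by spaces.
after link 1: o_1 = (0.5000, -0.8660, 4.0000)
after link 2: o_2 = (-3.3637, 0.1693, 7.0000)
after link 3: o_3 = (-2.2083, -3.2462, 3.5359)

-2.208 -3.246 3.536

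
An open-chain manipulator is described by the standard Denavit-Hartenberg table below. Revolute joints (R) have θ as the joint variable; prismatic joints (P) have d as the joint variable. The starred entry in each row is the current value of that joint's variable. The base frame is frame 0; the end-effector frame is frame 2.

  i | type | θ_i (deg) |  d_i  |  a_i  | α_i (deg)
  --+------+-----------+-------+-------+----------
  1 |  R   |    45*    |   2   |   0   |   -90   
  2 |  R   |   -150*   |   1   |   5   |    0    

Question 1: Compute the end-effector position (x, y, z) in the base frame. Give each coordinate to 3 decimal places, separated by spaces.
after link 1: o_1 = (0.0000, 0.0000, 2.0000)
after link 2: o_2 = (-3.7690, -2.3548, 4.5000)

-3.769 -2.355 4.500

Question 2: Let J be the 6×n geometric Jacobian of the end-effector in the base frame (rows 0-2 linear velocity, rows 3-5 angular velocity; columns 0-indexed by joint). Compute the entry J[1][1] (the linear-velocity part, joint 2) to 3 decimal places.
1.768

axis z_1 = (-0.7071,0.7071,0.0000); lever o_n−o_1 = (-3.7690,-2.3548,2.5000)
cross product → J_v[:, 1] = (1.7678,1.7678,4.3301)
J_ω[:, 1] = z_1
entry J[1][1] = 1.7678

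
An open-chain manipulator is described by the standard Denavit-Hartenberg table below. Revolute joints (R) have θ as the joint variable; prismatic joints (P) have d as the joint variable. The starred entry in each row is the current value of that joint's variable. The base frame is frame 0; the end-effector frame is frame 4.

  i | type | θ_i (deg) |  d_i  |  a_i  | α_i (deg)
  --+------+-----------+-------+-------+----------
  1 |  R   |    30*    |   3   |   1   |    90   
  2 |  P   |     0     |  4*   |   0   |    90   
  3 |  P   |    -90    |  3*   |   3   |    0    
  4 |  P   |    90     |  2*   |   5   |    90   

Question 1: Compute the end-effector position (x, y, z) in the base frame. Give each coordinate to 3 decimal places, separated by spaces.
5.696 2.134 -2.000

after link 1: o_1 = (0.8660, 0.5000, 3.0000)
after link 2: o_2 = (2.8660, -2.9641, 3.0000)
after link 3: o_3 = (1.3660, -0.3660, 0.0000)
after link 4: o_4 = (5.6962, 2.1340, -2.0000)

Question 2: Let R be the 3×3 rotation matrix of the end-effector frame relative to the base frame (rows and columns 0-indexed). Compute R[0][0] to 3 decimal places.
0.866

End-effector x-axis (col 0 of R) = (0.8660,0.5000,0.0000)
R[0][0] = 0.8660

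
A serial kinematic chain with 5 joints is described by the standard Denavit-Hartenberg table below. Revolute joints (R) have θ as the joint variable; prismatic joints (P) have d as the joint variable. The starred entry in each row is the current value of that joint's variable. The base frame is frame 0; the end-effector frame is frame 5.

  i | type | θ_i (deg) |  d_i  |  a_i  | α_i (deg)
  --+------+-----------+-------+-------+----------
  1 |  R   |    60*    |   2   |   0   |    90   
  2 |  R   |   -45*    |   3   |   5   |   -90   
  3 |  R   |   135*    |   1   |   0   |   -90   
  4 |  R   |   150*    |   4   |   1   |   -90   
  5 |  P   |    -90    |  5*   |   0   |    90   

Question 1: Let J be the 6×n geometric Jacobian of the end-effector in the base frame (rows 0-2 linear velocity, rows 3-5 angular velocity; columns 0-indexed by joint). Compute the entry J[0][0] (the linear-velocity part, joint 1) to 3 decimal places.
axis z_0 = ẑ; lever o_n−o_0 = (10.4258,1.6409,2.1969)
cross product → J_v[:, 0] = (-1.6409,10.4258,0.0000)
J_ω[:, 0] = z_0
entry J[0][0] = -1.6409

-1.641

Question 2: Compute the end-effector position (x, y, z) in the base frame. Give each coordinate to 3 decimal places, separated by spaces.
after link 1: o_1 = (0.0000, 0.0000, 2.0000)
after link 2: o_2 = (4.3658, 1.5619, -1.5355)
after link 3: o_3 = (4.7194, 2.1742, -0.8284)
after link 4: o_4 = (6.7389, -1.2094, 0.3850)
after link 5: o_5 = (10.4258, 1.6409, 2.1969)

10.426 1.641 2.197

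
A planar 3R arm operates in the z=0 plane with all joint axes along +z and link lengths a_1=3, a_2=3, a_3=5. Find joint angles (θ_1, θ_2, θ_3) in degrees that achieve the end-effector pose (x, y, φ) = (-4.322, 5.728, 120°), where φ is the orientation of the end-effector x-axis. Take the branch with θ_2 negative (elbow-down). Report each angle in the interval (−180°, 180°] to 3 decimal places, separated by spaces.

-150.000 -134.993 44.992

wrist centre = target − a_3·(cos φ, sin φ) = (-1.8220, 1.3979)
cos θ_2 = (5.2737−3²−3²)/(2·3·3) = -0.7070; θ_2 = -134.9926° (elbow-down)
β = atan2(1.3979,-1.8220) = 142.5039°; ψ = atan2(-2.1216,0.8790) = -67.4963°
θ_1 = β − ψ = 210.0002°
θ_3 = φ − θ_1 − θ_2 = 44.9924° (wrapped to (-180°,180°])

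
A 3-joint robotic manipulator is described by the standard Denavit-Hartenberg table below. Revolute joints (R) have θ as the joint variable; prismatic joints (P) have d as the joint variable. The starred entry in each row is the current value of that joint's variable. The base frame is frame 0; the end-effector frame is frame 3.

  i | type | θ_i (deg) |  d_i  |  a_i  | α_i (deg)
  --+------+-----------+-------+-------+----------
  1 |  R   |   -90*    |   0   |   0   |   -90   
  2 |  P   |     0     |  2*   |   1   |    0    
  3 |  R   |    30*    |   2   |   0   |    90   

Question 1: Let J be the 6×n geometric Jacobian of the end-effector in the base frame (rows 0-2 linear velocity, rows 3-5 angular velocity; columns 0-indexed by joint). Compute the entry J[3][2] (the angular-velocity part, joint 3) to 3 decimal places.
1.000

axis z_2 = (1.0000,0.0000,0.0000); lever o_n−o_2 = (2.0000,0.0000,0.0000)
cross product → J_v[:, 2] = (0.0000,0.0000,-0.0000)
J_ω[:, 2] = z_2
entry J[3][2] = 1.0000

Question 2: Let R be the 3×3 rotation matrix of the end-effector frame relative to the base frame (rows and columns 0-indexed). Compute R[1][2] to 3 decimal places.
End-effector z-axis (col 2 of R) = (0.0000,-0.5000,0.8660)
R[1][2] = -0.5000

-0.500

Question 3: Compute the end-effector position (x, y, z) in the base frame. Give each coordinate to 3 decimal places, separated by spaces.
after link 1: o_1 = (0.0000, 0.0000, 0.0000)
after link 2: o_2 = (2.0000, -1.0000, 0.0000)
after link 3: o_3 = (4.0000, -1.0000, 0.0000)

4.000 -1.000 0.000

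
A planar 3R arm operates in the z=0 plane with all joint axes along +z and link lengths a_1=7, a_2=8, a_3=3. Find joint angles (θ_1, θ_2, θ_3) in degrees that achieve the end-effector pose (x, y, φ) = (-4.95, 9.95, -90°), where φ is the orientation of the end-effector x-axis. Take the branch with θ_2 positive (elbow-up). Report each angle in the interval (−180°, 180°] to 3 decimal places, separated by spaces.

86.841 44.993 138.166

wrist centre = target − a_3·(cos φ, sin φ) = (-4.9500, 12.9500)
cos θ_2 = (192.2050−7²−8²)/(2·7·8) = 0.7072; θ_2 = 44.9935° (elbow-up)
β = atan2(12.9500,-4.9500) = 110.9188°; ψ = atan2(5.6562,12.6575) = 24.0783°
θ_1 = β − ψ = 86.8406°
θ_3 = φ − θ_1 − θ_2 = 138.1660° (wrapped to (-180°,180°])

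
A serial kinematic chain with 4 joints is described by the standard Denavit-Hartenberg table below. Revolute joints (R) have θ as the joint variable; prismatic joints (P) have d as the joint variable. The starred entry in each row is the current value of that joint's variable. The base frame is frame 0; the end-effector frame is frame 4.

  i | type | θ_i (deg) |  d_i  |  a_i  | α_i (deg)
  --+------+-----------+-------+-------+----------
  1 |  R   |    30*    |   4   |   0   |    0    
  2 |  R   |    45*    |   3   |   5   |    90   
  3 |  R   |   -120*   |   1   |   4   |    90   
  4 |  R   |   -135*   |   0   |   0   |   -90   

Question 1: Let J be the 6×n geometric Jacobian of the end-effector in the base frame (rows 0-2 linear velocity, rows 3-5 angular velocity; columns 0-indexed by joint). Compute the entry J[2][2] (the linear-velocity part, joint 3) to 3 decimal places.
-2.000

axis z_2 = (0.9659,-0.2588,0.0000); lever o_n−o_2 = (0.4483,-2.1907,-3.4641)
cross product → J_v[:, 2] = (0.8966,3.3461,-2.0000)
J_ω[:, 2] = z_2
entry J[2][2] = -2.0000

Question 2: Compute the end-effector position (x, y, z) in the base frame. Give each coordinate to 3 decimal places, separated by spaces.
after link 1: o_1 = (0.0000, 0.0000, 4.0000)
after link 2: o_2 = (1.2941, 4.8296, 7.0000)
after link 3: o_3 = (1.7424, 2.6390, 3.5359)
after link 4: o_4 = (1.7424, 2.6390, 3.5359)

1.742 2.639 3.536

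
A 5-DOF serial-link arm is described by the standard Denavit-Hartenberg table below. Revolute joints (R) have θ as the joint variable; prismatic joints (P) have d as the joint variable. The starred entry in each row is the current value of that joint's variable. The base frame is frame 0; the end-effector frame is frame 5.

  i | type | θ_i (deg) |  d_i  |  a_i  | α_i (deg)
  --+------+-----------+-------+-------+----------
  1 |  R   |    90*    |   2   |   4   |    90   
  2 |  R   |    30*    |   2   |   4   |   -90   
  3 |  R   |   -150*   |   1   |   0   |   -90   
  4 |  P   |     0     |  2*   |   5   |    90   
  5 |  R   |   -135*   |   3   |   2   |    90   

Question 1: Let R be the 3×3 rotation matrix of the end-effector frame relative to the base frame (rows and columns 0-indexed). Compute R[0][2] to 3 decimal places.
0.259

End-effector z-axis (col 2 of R) = (0.2588,0.8365,0.4830)
R[0][2] = 0.2588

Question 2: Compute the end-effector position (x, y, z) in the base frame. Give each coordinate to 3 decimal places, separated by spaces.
after link 1: o_1 = (0.0000, 4.0000, 2.0000)
after link 2: o_2 = (2.0000, 7.4641, 4.0000)
after link 3: o_3 = (2.0000, 6.9641, 4.8660)
after link 4: o_4 = (6.2321, 4.0801, 3.2010)
after link 5: o_5 = (4.3002, 3.0284, 6.0579)

4.300 3.028 6.058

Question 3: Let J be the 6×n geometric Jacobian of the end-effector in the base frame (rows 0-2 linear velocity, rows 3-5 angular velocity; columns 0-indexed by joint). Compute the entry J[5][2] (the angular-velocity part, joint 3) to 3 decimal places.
axis z_2 = (-0.0000,-0.5000,0.8660); lever o_n−o_2 = (2.3002,-4.4357,2.0579)
cross product → J_v[:, 2] = (2.8125,1.9920,1.1501)
J_ω[:, 2] = z_2
entry J[5][2] = 0.8660

0.866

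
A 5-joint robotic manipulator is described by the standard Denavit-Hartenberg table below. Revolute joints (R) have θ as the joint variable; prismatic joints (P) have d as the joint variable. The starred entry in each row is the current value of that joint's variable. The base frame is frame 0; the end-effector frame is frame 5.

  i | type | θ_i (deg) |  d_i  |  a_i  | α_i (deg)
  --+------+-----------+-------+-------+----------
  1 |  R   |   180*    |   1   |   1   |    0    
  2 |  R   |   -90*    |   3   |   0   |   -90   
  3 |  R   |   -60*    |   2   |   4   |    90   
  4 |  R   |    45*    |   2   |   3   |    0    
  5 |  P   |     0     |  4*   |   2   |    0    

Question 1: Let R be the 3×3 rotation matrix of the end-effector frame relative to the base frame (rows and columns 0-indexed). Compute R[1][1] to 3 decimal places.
End-effector y-axis (col 1 of R) = (-0.7071,-0.3536,-0.6124)
R[1][1] = -0.3536

-0.354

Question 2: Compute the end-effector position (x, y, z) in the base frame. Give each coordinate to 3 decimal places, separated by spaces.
after link 1: o_1 = (-1.0000, 0.0000, 1.0000)
after link 2: o_2 = (-1.0000, 0.0000, 4.0000)
after link 3: o_3 = (-3.0000, 2.0000, 7.4641)
after link 4: o_4 = (-5.1213, 1.3286, 10.3012)
after link 5: o_5 = (-6.5355, -1.4284, 13.5260)

-6.536 -1.428 13.526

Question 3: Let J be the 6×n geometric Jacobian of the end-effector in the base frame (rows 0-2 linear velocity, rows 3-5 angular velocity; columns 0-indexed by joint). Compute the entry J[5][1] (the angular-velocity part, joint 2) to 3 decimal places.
1.000

axis z_1 = (0.0000,0.0000,1.0000); lever o_n−o_1 = (-5.5355,-1.4284,12.5260)
cross product → J_v[:, 1] = (1.4284,-5.5355,0.0000)
J_ω[:, 1] = z_1
entry J[5][1] = 1.0000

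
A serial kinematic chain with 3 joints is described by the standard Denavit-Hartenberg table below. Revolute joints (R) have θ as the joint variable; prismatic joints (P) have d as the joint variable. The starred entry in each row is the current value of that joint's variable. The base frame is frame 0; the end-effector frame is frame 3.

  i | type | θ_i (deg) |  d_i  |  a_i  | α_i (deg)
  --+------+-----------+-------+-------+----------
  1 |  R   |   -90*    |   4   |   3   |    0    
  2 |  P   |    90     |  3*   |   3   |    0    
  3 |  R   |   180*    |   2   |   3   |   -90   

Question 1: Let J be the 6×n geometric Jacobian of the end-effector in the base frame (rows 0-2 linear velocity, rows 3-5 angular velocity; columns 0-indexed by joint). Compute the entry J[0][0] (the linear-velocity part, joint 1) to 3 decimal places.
3.000

axis z_0 = ẑ; lever o_n−o_0 = (0.0000,-3.0000,9.0000)
cross product → J_v[:, 0] = (3.0000,0.0000,-0.0000)
J_ω[:, 0] = z_0
entry J[0][0] = 3.0000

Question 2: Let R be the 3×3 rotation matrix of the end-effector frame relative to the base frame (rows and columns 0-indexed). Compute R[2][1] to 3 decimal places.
-1.000

End-effector y-axis (col 1 of R) = (-0.0000,-0.0000,-1.0000)
R[2][1] = -1.0000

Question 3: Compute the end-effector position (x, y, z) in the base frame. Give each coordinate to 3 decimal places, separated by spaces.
0.000 -3.000 9.000

after link 1: o_1 = (0.0000, -3.0000, 4.0000)
after link 2: o_2 = (3.0000, -3.0000, 7.0000)
after link 3: o_3 = (0.0000, -3.0000, 9.0000)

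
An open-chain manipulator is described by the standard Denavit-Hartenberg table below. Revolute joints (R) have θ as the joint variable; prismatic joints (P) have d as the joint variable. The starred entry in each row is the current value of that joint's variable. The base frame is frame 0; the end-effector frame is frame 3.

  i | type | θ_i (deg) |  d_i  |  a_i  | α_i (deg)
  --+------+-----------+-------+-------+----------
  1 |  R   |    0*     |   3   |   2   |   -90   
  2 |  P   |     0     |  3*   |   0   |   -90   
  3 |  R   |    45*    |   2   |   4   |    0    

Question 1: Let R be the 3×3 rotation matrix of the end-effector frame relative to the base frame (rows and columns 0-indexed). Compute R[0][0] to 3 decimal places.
0.707

End-effector x-axis (col 0 of R) = (0.7071,-0.7071,-0.0000)
R[0][0] = 0.7071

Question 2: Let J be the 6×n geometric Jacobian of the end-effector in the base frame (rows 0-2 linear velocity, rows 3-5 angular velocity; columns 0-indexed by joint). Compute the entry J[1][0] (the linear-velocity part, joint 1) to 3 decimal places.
4.828

axis z_0 = ẑ; lever o_n−o_0 = (4.8284,0.1716,1.0000)
cross product → J_v[:, 0] = (-0.1716,4.8284,0.0000)
J_ω[:, 0] = z_0
entry J[1][0] = 4.8284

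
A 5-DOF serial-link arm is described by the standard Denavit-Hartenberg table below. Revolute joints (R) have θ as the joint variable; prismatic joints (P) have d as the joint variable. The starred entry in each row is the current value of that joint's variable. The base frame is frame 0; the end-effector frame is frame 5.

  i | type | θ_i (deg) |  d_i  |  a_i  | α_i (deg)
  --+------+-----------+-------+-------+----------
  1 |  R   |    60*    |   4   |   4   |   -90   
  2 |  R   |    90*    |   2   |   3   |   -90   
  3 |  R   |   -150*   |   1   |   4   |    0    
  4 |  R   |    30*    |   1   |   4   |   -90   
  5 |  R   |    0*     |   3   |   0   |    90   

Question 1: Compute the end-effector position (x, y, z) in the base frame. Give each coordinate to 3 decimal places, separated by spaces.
after link 1: o_1 = (2.0000, 3.4641, 4.0000)
after link 2: o_2 = (0.2679, 4.4641, 1.0000)
after link 3: o_3 = (-1.9641, 4.5981, 4.4641)
after link 4: o_4 = (-5.4641, 5.4641, 6.4641)
after link 5: o_5 = (-6.7631, 6.2141, 3.8660)

-6.763 6.214 3.866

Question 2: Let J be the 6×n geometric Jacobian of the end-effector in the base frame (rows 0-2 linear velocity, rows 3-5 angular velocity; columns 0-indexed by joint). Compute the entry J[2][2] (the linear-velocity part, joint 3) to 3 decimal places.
axis z_2 = (-0.5000,-0.8660,-0.0000); lever o_n−o_2 = (-7.0311,1.7500,2.8660)
cross product → J_v[:, 2] = (-2.4821,1.4330,-6.9641)
J_ω[:, 2] = z_2
entry J[2][2] = -6.9641

-6.964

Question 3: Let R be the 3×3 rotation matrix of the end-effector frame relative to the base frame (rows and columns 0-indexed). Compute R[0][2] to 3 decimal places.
-0.500

End-effector z-axis (col 2 of R) = (-0.5000,-0.8660,-0.0000)
R[0][2] = -0.5000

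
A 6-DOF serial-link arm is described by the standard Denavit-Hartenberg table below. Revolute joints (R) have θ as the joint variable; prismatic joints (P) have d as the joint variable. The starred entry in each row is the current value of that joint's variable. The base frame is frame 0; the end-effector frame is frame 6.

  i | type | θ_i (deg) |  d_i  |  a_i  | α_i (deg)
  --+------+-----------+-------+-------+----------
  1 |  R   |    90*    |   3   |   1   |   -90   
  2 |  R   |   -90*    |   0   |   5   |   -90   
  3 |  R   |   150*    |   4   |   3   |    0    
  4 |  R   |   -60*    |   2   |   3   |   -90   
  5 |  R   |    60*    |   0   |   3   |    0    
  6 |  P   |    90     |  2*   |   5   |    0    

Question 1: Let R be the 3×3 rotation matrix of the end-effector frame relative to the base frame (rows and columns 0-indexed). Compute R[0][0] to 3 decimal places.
-0.866

End-effector x-axis (col 0 of R) = (-0.8660,-0.5000,0.0000)
R[0][0] = -0.8660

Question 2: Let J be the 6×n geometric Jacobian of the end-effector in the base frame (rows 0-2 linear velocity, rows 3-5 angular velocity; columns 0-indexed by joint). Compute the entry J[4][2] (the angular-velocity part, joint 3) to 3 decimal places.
1.000

axis z_2 = (-0.0000,1.0000,-0.0000); lever o_n−o_2 = (1.6699,0.9019,-4.5981)
cross product → J_v[:, 2] = (-4.5981,-0.0000,-1.6699)
J_ω[:, 2] = z_2
entry J[4][2] = 1.0000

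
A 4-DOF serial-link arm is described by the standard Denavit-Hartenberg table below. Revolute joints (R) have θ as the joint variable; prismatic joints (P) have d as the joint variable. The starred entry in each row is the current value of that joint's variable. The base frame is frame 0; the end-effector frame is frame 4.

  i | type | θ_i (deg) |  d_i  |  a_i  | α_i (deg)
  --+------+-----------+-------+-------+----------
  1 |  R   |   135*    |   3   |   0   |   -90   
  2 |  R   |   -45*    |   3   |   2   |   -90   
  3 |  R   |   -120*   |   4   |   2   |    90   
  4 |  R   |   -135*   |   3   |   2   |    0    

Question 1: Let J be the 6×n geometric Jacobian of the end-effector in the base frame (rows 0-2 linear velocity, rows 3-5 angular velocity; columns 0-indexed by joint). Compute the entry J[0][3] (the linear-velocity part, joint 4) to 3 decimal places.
0.195

axis z_3 = (0.7866,-0.0795,-0.6124); lever o_n−o_3 = (3.5793,0.2741,-0.3371)
cross product → J_v[:, 3] = (0.1946,-1.9267,0.5000)
J_ω[:, 3] = z_3
entry J[0][3] = 0.1946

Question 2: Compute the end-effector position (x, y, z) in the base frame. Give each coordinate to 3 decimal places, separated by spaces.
after link 1: o_1 = (0.0000, 0.0000, 3.0000)
after link 2: o_2 = (-3.1213, -1.1213, 4.4142)
after link 3: o_3 = (-5.8461, -0.8461, 0.8787)
after link 4: o_4 = (-2.2668, -0.5720, 0.5416)

-2.267 -0.572 0.542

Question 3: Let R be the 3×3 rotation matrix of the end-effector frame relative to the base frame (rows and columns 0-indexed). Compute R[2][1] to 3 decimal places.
End-effector y-axis (col 1 of R) = (0.0973,-0.9633,0.2500)
R[2][1] = 0.2500

0.250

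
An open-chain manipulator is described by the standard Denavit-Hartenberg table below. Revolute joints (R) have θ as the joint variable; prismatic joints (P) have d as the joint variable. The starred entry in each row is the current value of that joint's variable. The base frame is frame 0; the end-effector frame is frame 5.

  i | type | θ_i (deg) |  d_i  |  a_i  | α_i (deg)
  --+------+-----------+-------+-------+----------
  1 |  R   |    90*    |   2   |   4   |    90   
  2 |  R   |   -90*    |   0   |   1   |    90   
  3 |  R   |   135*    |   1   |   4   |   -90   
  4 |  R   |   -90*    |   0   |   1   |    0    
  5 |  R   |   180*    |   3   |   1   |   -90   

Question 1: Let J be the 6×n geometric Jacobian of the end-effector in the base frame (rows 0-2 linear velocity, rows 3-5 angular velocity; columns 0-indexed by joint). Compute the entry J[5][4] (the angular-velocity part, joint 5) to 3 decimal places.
0.707

axis z_4 = (-0.7071,-0.0000,0.7071); lever o_n−o_4 = (-2.1213,1.0000,2.1213)
cross product → J_v[:, 4] = (-0.7071,0.0000,-0.7071)
J_ω[:, 4] = z_4
entry J[5][4] = 0.7071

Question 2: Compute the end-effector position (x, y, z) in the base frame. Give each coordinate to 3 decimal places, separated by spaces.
after link 1: o_1 = (0.0000, 4.0000, 2.0000)
after link 2: o_2 = (0.0000, 4.0000, 1.0000)
after link 3: o_3 = (2.8284, 3.0000, 3.8284)
after link 4: o_4 = (2.8284, 2.0000, 3.8284)
after link 5: o_5 = (0.7071, 3.0000, 5.9497)

0.707 3.000 5.950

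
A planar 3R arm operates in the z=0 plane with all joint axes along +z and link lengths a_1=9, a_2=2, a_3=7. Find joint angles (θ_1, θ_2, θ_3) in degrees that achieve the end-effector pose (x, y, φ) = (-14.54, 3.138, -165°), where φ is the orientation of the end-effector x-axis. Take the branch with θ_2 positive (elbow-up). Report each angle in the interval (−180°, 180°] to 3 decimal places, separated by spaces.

135.002 89.992 -29.993

wrist centre = target − a_3·(cos φ, sin φ) = (-7.7785, 4.9497)
cos θ_2 = (85.0052−9²−2²)/(2·9·2) = 0.0001; θ_2 = 89.9917° (elbow-up)
β = atan2(4.9497,-7.7785) = 147.5300°; ψ = atan2(2.0000,9.0003) = 12.5284°
θ_1 = β − ψ = 135.0016°
θ_3 = φ − θ_1 − θ_2 = -29.9933° (wrapped to (-180°,180°])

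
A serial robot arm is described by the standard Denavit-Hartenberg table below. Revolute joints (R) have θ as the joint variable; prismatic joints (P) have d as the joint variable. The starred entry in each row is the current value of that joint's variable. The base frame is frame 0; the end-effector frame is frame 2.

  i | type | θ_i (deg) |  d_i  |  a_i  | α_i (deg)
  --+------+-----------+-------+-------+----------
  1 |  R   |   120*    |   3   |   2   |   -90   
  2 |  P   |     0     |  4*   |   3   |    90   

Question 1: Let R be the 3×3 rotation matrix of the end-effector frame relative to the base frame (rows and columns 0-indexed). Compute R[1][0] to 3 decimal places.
0.866

End-effector x-axis (col 0 of R) = (-0.5000,0.8660,0.0000)
R[1][0] = 0.8660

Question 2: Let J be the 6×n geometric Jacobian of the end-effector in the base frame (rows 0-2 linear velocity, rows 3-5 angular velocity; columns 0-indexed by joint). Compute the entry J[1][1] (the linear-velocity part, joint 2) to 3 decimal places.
-0.500

prismatic axis z_1 = (-0.8660,-0.5000,0.0000)
J_v[:, 1] = z_1; J_ω[:, 1] = (0,0,0)
entry J[1][1] = -0.5000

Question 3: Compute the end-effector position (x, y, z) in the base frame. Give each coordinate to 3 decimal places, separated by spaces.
after link 1: o_1 = (-1.0000, 1.7321, 3.0000)
after link 2: o_2 = (-5.9641, 2.3301, 3.0000)

-5.964 2.330 3.000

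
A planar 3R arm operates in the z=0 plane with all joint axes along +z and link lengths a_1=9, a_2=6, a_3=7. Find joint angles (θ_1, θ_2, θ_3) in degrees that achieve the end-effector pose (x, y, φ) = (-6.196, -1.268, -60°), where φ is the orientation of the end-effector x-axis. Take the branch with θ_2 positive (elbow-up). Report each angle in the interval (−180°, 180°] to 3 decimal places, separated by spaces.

119.999 90.002 89.999

wrist centre = target − a_3·(cos φ, sin φ) = (-9.6960, 4.7942)
cos θ_2 = (116.9966−9²−6²)/(2·9·6) = -0.0000; θ_2 = 90.0018° (elbow-up)
β = atan2(4.7942,-9.6960) = 153.6900°; ψ = atan2(6.0000,8.9998) = 33.6906°
θ_1 = β − ψ = 119.9993°
θ_3 = φ − θ_1 − θ_2 = 89.9989° (wrapped to (-180°,180°])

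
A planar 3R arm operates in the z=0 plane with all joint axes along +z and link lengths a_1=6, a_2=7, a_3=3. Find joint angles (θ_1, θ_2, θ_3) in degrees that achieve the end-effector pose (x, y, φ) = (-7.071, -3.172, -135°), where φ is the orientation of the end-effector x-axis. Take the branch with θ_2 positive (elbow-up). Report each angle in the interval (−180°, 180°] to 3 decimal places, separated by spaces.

113.964 135.000 -23.964

wrist centre = target − a_3·(cos φ, sin φ) = (-4.9497, -1.0507)
cos θ_2 = (25.6033−6²−7²)/(2·6·7) = -0.7071; θ_2 = 134.9998° (elbow-up)
β = atan2(-1.0507,-4.9497) = -168.0156°; ψ = atan2(4.9498,1.0503) = 78.0203°
θ_1 = β − ψ = -246.0359°
θ_3 = φ − θ_1 − θ_2 = -23.9639° (wrapped to (-180°,180°])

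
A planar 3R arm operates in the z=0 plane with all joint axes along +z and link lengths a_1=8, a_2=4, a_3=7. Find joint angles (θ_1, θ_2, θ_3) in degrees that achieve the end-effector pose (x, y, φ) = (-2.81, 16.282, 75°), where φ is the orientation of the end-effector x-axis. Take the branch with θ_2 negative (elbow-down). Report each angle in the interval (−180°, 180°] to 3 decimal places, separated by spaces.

135.001 -59.999 -0.001

wrist centre = target − a_3·(cos φ, sin φ) = (-4.6217, 9.5205)
cos θ_2 = (112.0007−8²−4²)/(2·8·4) = 0.5000; θ_2 = -59.9993° (elbow-down)
β = atan2(9.5205,-4.6217) = 115.8942°; ψ = atan2(-3.4641,10.0000) = -19.1064°
θ_1 = β − ψ = 135.0006°
θ_3 = φ − θ_1 − θ_2 = -0.0014° (wrapped to (-180°,180°])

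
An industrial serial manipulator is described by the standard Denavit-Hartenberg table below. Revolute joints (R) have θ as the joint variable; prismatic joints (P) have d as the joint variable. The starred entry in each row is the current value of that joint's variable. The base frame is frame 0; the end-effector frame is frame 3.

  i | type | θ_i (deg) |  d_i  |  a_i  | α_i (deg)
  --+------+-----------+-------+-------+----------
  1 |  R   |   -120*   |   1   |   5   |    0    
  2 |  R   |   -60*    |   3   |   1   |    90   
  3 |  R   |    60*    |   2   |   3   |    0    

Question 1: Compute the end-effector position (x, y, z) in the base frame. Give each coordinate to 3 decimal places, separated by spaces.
after link 1: o_1 = (-2.5000, -4.3301, 1.0000)
after link 2: o_2 = (-3.5000, -4.3301, 4.0000)
after link 3: o_3 = (-5.0000, -2.3301, 6.5981)

-5.000 -2.330 6.598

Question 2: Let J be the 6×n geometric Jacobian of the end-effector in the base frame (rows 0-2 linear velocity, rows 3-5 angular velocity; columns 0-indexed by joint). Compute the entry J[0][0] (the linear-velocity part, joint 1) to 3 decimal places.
2.330

axis z_0 = ẑ; lever o_n−o_0 = (-5.0000,-2.3301,6.5981)
cross product → J_v[:, 0] = (2.3301,-5.0000,0.0000)
J_ω[:, 0] = z_0
entry J[0][0] = 2.3301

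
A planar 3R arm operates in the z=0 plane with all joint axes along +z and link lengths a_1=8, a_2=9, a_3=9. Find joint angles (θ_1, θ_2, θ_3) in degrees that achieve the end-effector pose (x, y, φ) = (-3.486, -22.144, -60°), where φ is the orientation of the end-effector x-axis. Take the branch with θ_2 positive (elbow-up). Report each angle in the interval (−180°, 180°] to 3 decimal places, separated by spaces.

-135.007 30.012 44.994

wrist centre = target − a_3·(cos φ, sin φ) = (-7.9860, -14.3498)
cos θ_2 = (269.6921−8²−9²)/(2·8·9) = 0.8659; θ_2 = 30.0124° (elbow-up)
β = atan2(-14.3498,-7.9860) = -119.0970°; ψ = atan2(4.5017,15.7933) = 15.9096°
θ_1 = β − ψ = -135.0066°
θ_3 = φ − θ_1 − θ_2 = 44.9942° (wrapped to (-180°,180°])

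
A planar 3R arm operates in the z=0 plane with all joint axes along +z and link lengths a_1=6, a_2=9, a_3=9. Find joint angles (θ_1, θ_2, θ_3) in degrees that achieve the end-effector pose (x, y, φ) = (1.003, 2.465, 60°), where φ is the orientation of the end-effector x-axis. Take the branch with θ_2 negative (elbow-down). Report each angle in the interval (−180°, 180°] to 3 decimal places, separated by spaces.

wrist centre = target − a_3·(cos φ, sin φ) = (-3.4970, -5.3292)
cos θ_2 = (40.6297−6²−9²)/(2·6·9) = -0.7071; θ_2 = -135.0021° (elbow-down)
β = atan2(-5.3292,-3.4970) = -123.2726°; ψ = atan2(-6.3637,-0.3642) = -93.2754°
θ_1 = β − ψ = -29.9972°
θ_3 = φ − θ_1 − θ_2 = -135.0008° (wrapped to (-180°,180°])

-29.997 -135.002 -135.001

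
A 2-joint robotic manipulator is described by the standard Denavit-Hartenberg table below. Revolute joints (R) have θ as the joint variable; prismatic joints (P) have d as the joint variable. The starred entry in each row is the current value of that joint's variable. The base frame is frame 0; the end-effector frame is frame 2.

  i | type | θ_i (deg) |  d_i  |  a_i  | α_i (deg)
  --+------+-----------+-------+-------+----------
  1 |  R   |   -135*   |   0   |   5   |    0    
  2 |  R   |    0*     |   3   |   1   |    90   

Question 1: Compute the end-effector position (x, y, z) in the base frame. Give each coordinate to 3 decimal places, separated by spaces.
-4.243 -4.243 3.000

after link 1: o_1 = (-3.5355, -3.5355, 0.0000)
after link 2: o_2 = (-4.2426, -4.2426, 3.0000)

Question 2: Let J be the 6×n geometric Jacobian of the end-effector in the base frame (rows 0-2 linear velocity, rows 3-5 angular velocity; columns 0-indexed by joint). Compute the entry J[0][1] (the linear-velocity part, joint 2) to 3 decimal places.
axis z_1 = (0.0000,0.0000,1.0000); lever o_n−o_1 = (-0.7071,-0.7071,3.0000)
cross product → J_v[:, 1] = (0.7071,-0.7071,0.0000)
J_ω[:, 1] = z_1
entry J[0][1] = 0.7071

0.707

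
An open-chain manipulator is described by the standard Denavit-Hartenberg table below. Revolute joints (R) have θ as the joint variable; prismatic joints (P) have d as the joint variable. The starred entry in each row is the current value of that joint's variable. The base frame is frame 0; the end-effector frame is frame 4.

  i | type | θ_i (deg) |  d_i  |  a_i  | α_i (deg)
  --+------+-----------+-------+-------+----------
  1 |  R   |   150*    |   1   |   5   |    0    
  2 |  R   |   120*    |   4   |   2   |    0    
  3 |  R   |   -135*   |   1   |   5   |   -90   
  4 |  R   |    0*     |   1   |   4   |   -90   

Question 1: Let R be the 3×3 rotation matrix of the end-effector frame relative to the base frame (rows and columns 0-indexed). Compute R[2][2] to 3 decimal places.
-1.000

End-effector z-axis (col 2 of R) = (-0.0000,-0.0000,-1.0000)
R[2][2] = -1.0000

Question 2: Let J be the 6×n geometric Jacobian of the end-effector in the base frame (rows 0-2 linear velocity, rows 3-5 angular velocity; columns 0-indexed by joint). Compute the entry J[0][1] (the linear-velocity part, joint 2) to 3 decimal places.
-3.657

axis z_1 = (0.0000,0.0000,1.0000); lever o_n−o_1 = (-7.0711,3.6569,5.0000)
cross product → J_v[:, 1] = (-3.6569,-7.0711,0.0000)
J_ω[:, 1] = z_1
entry J[0][1] = -3.6569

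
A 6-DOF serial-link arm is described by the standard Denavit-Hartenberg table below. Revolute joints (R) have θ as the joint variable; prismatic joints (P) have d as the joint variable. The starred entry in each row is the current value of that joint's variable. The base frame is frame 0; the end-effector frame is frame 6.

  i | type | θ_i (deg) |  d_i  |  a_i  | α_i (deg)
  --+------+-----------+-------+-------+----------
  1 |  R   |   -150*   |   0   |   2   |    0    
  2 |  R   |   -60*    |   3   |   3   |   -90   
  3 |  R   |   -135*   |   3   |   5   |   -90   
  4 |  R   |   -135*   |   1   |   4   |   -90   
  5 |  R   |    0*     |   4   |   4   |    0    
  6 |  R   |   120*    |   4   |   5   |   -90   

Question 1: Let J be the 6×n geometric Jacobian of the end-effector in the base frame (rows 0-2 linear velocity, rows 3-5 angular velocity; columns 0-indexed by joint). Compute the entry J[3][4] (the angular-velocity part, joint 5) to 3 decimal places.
axis z_4 = (0.0795,-0.8624,0.5000); lever o_n−o_4 = (2.1075,-8.9735,0.1881)
cross product → J_v[:, 4] = (4.3245,1.0388,1.1044)
J_ω[:, 4] = z_4
entry J[3][4] = 0.0795

0.079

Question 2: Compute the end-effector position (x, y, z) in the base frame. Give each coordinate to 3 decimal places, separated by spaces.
after link 1: o_1 = (-1.7321, -1.0000, 0.0000)
after link 2: o_2 = (-4.3301, 0.5000, 3.0000)
after link 3: o_3 = (-2.7683, -3.8658, 6.5355)
after link 4: o_4 = (-6.5269, -4.9618, 5.2426)
after link 5: o_5 = (-9.3553, -9.8608, 5.2426)
after link 6: o_6 = (-4.4194, -13.9352, 5.4308)

-4.419 -13.935 5.431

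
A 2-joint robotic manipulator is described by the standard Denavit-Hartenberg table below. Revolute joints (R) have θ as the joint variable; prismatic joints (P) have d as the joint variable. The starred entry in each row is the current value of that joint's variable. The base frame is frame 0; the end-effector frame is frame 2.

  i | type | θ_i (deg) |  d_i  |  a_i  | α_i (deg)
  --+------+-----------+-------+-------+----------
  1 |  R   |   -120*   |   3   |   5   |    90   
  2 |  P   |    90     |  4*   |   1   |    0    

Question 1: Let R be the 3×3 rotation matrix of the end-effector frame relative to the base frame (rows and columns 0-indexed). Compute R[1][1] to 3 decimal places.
0.866

End-effector y-axis (col 1 of R) = (0.5000,0.8660,0.0000)
R[1][1] = 0.8660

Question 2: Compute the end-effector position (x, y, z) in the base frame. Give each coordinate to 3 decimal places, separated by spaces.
-5.964 -2.330 4.000

after link 1: o_1 = (-2.5000, -4.3301, 3.0000)
after link 2: o_2 = (-5.9641, -2.3301, 4.0000)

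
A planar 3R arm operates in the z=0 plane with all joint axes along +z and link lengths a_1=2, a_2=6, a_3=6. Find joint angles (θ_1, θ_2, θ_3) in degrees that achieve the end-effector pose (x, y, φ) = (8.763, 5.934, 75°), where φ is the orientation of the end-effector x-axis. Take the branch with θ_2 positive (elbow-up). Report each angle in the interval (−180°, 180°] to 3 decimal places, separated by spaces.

-44.992 59.988 60.004

wrist centre = target − a_3·(cos φ, sin φ) = (7.2101, 0.1384)
cos θ_2 = (52.0045−2²−6²)/(2·2·6) = 0.5002; θ_2 = 59.9876° (elbow-up)
β = atan2(0.1384,7.2101) = 1.1000°; ψ = atan2(5.1955,5.0011) = 46.0921°
θ_1 = β − ψ = -44.9921°
θ_3 = φ − θ_1 − θ_2 = 60.0045° (wrapped to (-180°,180°])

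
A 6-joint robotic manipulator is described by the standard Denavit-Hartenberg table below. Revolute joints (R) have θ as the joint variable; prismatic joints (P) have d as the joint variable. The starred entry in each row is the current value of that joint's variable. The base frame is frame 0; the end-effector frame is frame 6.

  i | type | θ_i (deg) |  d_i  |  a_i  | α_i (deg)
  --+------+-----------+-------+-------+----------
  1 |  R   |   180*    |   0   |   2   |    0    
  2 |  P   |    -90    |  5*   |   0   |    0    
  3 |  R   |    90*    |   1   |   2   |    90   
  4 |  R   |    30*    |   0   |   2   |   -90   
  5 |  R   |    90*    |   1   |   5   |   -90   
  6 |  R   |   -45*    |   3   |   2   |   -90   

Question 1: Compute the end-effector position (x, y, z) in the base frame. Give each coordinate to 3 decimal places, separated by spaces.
after link 1: o_1 = (-2.0000, 0.0000, 0.0000)
after link 2: o_2 = (-2.0000, 0.0000, 5.0000)
after link 3: o_3 = (-4.0000, 0.0000, 6.0000)
after link 4: o_4 = (-5.7321, 0.0000, 7.0000)
after link 5: o_5 = (-5.2321, -5.0000, 7.8660)
after link 6: o_6 = (-1.9269, -6.4142, 7.5908)

-1.927 -6.414 7.591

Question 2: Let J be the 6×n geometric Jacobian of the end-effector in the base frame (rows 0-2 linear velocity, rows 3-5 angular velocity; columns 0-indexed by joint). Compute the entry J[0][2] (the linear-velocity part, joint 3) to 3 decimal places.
axis z_2 = (0.0000,0.0000,1.0000); lever o_n−o_2 = (0.0731,-6.4142,2.5908)
cross product → J_v[:, 2] = (6.4142,0.0731,-0.0000)
J_ω[:, 2] = z_2
entry J[0][2] = 6.4142

6.414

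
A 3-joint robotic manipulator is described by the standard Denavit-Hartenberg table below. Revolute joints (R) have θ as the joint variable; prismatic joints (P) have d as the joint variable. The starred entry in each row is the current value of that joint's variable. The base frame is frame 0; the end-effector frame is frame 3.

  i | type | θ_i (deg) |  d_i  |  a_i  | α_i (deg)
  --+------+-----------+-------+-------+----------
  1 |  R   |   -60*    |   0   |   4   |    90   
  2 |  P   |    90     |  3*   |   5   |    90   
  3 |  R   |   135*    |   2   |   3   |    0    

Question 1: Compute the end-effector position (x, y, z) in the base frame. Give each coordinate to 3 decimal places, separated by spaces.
-1.435 -7.757 2.879

after link 1: o_1 = (2.0000, -3.4641, 0.0000)
after link 2: o_2 = (-0.5981, -4.9641, 5.0000)
after link 3: o_3 = (-1.4352, -7.7568, 2.8787)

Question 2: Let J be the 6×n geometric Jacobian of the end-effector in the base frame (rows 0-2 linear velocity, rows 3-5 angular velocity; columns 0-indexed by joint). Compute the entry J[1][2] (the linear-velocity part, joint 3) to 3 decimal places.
axis z_2 = (0.5000,-0.8660,-0.0000); lever o_n−o_2 = (-0.8371,-2.7927,-2.1213)
cross product → J_v[:, 2] = (1.8371,1.0607,-2.1213)
J_ω[:, 2] = z_2
entry J[1][2] = 1.0607

1.061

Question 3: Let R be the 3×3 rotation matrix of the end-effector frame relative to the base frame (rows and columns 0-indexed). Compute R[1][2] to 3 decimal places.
End-effector z-axis (col 2 of R) = (0.5000,-0.8660,-0.0000)
R[1][2] = -0.8660

-0.866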